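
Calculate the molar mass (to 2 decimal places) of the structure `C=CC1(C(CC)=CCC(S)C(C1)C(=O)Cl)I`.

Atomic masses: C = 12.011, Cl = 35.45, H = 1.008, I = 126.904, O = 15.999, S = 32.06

Molecular formula: C12H16ClIOS.
M = 12×12.011 + 1×35.45 + 16×1.008 + 1×126.904 + 1×15.999 + 1×32.06 = 370.67 g/mol.

370.67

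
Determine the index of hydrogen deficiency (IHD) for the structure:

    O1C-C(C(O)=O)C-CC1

Molecular formula from the SMILES: C6H10O3.
DoU = (2C + 2 + N − H − X)/2 = (2·6 + 2 + 0 − 10 − 0)/2 = 4/2 = 2.
(Structurally: 1 ring(s) + 1 π bond(s) = 2.)

2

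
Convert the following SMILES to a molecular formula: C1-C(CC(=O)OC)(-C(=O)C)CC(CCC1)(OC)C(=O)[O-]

Heavy atoms from the SMILES: 14 C, 6 O.
Implicit hydrogens by atom environment:
  6 × C: 2 H each → 12
  5 × C: no H
  5 × O: no H
  3 × C: 3 H each → 9
  1 × O (charge -1): no H
  Total hydrogens = 21.
Net charge -1.
Molecular formula: C14H21O6-

C14H21O6-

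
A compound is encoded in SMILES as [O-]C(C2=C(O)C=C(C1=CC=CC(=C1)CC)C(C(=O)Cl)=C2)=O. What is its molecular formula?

C16H12ClO4-

Heavy atoms from the SMILES: 16 C, 1 Cl, 4 O.
Implicit hydrogens by atom environment:
  6 × C (aromatic): 1 H each → 6
  6 × C (aromatic): no H
  2 × C: no H
  2 × O: no H
  1 × C: 3 H
  1 × C: 2 H
  1 × Cl: no H
  1 × O: 1 H
  1 × O (charge -1): no H
  Total hydrogens = 12.
Net charge -1.
Molecular formula: C16H12ClO4-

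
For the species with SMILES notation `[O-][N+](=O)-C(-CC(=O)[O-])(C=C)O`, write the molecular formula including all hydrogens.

Heavy atoms from the SMILES: 5 C, 1 N, 5 O.
Implicit hydrogens by atom environment:
  2 × C: 2 H each → 4
  2 × C: no H
  2 × O: no H
  2 × O (charge -1): no H
  1 × C: 1 H
  1 × N (charge +1): no H
  1 × O: 1 H
  Total hydrogens = 6.
Net charge -1.
Molecular formula: C5H6NO5-

C5H6NO5-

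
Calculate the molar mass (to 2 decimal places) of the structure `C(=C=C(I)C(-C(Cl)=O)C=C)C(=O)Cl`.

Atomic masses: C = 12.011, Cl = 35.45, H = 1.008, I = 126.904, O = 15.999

Molecular formula: C8H5Cl2IO2.
M = 8×12.011 + 2×35.45 + 5×1.008 + 1×126.904 + 2×15.999 = 330.93 g/mol.

330.93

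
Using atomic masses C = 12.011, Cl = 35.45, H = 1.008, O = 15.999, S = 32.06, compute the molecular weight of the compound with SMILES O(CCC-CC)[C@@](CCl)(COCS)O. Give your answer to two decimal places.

242.76

Molecular formula: C9H19ClO3S.
M = 9×12.011 + 1×35.45 + 19×1.008 + 3×15.999 + 1×32.06 = 242.76 g/mol.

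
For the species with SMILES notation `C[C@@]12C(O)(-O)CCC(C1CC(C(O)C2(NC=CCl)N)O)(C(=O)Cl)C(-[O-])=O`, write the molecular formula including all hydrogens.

C15H21Cl2N2O7-

Heavy atoms from the SMILES: 15 C, 2 Cl, 2 N, 7 O.
Implicit hydrogens by atom environment:
  6 × C: no H
  5 × C: 1 H each → 5
  4 × O: 1 H each → 4
  3 × C: 2 H each → 6
  2 × Cl: no H
  2 × O: no H
  1 × C: 3 H
  1 × N: 2 H
  1 × N: 1 H
  1 × O (charge -1): no H
  Total hydrogens = 21.
Net charge -1.
Molecular formula: C15H21Cl2N2O7-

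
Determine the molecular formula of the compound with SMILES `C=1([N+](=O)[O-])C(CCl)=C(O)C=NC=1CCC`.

C9H11ClN2O3

Heavy atoms from the SMILES: 9 C, 1 Cl, 2 N, 3 O.
Implicit hydrogens by atom environment:
  4 × C (aromatic): no H
  3 × C: 2 H each → 6
  1 × C: 3 H
  1 × C (aromatic): 1 H
  1 × Cl: no H
  1 × N (aromatic): no H
  1 × N (charge +1): no H
  1 × O: 1 H
  1 × O: no H
  1 × O (charge -1): no H
  Total hydrogens = 11.
Molecular formula: C9H11ClN2O3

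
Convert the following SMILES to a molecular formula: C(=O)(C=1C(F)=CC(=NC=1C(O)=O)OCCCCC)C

Heavy atoms from the SMILES: 13 C, 1 F, 1 N, 4 O.
Implicit hydrogens by atom environment:
  4 × C: 2 H each → 8
  4 × C (aromatic): no H
  3 × O: no H
  2 × C: 3 H each → 6
  2 × C: no H
  1 × C (aromatic): 1 H
  1 × F: no H
  1 × N (aromatic): no H
  1 × O: 1 H
  Total hydrogens = 16.
Molecular formula: C13H16FNO4

C13H16FNO4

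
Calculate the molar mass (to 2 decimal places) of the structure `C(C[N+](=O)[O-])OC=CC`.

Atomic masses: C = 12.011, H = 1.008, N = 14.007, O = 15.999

Molecular formula: C5H9NO3.
M = 5×12.011 + 9×1.008 + 1×14.007 + 3×15.999 = 131.13 g/mol.

131.13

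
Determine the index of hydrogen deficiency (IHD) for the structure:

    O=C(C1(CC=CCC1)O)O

Molecular formula from the SMILES: C7H10O3.
DoU = (2C + 2 + N − H − X)/2 = (2·7 + 2 + 0 − 10 − 0)/2 = 6/2 = 3.
(Structurally: 1 ring(s) + 2 π bond(s) = 3.)

3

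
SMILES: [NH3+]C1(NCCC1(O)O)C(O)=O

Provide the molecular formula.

C5H11N2O4+

Heavy atoms from the SMILES: 5 C, 2 N, 4 O.
Implicit hydrogens by atom environment:
  3 × C: no H
  3 × O: 1 H each → 3
  2 × C: 2 H each → 4
  1 × N (charge +1): 3 H
  1 × N: 1 H
  1 × O: no H
  Total hydrogens = 11.
Net charge +1.
Molecular formula: C5H11N2O4+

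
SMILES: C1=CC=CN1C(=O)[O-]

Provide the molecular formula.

Heavy atoms from the SMILES: 5 C, 1 N, 2 O.
Implicit hydrogens by atom environment:
  4 × C (aromatic): 1 H each → 4
  1 × C: no H
  1 × N (aromatic): no H
  1 × O: no H
  1 × O (charge -1): no H
  Total hydrogens = 4.
Net charge -1.
Molecular formula: C5H4NO2-

C5H4NO2-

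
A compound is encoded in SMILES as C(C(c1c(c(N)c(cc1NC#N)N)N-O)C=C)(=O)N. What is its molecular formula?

C11H14N6O2

Heavy atoms from the SMILES: 11 C, 6 N, 2 O.
Implicit hydrogens by atom environment:
  5 × C (aromatic): no H
  3 × N: 2 H each → 6
  2 × C: 1 H each → 2
  2 × C: no H
  2 × N: 1 H each → 2
  1 × C: 2 H
  1 × C (aromatic): 1 H
  1 × N: no H
  1 × O: 1 H
  1 × O: no H
  Total hydrogens = 14.
Molecular formula: C11H14N6O2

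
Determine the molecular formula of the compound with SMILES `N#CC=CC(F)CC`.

C6H8FN

Heavy atoms from the SMILES: 6 C, 1 F, 1 N.
Implicit hydrogens by atom environment:
  3 × C: 1 H each → 3
  1 × C: 3 H
  1 × C: 2 H
  1 × C: no H
  1 × F: no H
  1 × N: no H
  Total hydrogens = 8.
Molecular formula: C6H8FN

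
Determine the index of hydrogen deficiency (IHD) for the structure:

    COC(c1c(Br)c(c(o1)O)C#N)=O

Molecular formula from the SMILES: C7H4BrNO4.
DoU = (2C + 2 + N − H − X)/2 = (2·7 + 2 + 1 − 4 − 1)/2 = 12/2 = 6.
(Structurally: 1 ring(s) + 5 π bond(s) = 6.)

6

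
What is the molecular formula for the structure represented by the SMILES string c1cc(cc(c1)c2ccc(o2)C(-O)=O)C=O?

Heavy atoms from the SMILES: 12 C, 4 O.
Implicit hydrogens by atom environment:
  6 × C (aromatic): 1 H each → 6
  4 × C (aromatic): no H
  2 × O: no H
  1 × C: 1 H
  1 × C: no H
  1 × O: 1 H
  1 × O (aromatic): no H
  Total hydrogens = 8.
Molecular formula: C12H8O4

C12H8O4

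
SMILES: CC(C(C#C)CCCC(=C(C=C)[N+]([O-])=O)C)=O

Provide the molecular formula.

C13H17NO3

Heavy atoms from the SMILES: 13 C, 1 N, 3 O.
Implicit hydrogens by atom environment:
  4 × C: 2 H each → 8
  4 × C: no H
  3 × C: 1 H each → 3
  2 × C: 3 H each → 6
  2 × O: no H
  1 × N (charge +1): no H
  1 × O (charge -1): no H
  Total hydrogens = 17.
Molecular formula: C13H17NO3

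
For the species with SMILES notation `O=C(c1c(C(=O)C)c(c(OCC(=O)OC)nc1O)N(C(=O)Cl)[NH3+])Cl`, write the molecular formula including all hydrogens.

C12H12Cl2N3O7+

Heavy atoms from the SMILES: 12 C, 2 Cl, 3 N, 7 O.
Implicit hydrogens by atom environment:
  6 × O: no H
  5 × C (aromatic): no H
  4 × C: no H
  2 × C: 3 H each → 6
  2 × Cl: no H
  1 × C: 2 H
  1 × N (charge +1): 3 H
  1 × N (aromatic): no H
  1 × N: no H
  1 × O: 1 H
  Total hydrogens = 12.
Net charge +1.
Molecular formula: C12H12Cl2N3O7+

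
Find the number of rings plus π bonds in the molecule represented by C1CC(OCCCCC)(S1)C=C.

Molecular formula from the SMILES: C10H18OS.
DoU = (2C + 2 + N − H − X)/2 = (2·10 + 2 + 0 − 18 − 0)/2 = 4/2 = 2.
(Structurally: 1 ring(s) + 1 π bond(s) = 2.)

2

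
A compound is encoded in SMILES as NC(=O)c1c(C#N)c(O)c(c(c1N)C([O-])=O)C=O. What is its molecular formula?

C10H6N3O5-

Heavy atoms from the SMILES: 10 C, 3 N, 5 O.
Implicit hydrogens by atom environment:
  6 × C (aromatic): no H
  3 × C: no H
  3 × O: no H
  2 × N: 2 H each → 4
  1 × C: 1 H
  1 × N: no H
  1 × O: 1 H
  1 × O (charge -1): no H
  Total hydrogens = 6.
Net charge -1.
Molecular formula: C10H6N3O5-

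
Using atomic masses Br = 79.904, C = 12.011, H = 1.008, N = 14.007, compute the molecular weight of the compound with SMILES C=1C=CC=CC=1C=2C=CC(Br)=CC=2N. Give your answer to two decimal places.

Molecular formula: C12H10BrN.
M = 1×79.904 + 12×12.011 + 10×1.008 + 1×14.007 = 248.12 g/mol.

248.12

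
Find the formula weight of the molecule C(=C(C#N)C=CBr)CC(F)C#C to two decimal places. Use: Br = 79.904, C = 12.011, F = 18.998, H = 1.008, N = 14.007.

Molecular formula: C9H7BrFN.
M = 1×79.904 + 9×12.011 + 1×18.998 + 7×1.008 + 1×14.007 = 228.06 g/mol.

228.06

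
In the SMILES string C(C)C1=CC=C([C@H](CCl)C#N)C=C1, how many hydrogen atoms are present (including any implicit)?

12

Hydrogens are implicit in SMILES; fill each atom to its normal valence:
  4 × C (aromatic): 1 H each → 4
  2 × C: 2 H each → 4
  2 × C (aromatic): no H
  1 × C: 3 H
  1 × C: 1 H
  1 × C: no H
  1 × Cl: no H
  1 × N: no H
  Total hydrogens = 12.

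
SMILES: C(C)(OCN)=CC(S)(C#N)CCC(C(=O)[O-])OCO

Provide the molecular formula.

Heavy atoms from the SMILES: 11 C, 2 N, 5 O, 1 S.
Implicit hydrogens by atom environment:
  4 × C: 2 H each → 8
  4 × C: no H
  3 × O: no H
  2 × C: 1 H each → 2
  1 × C: 3 H
  1 × N: 2 H
  1 × N: no H
  1 × O: 1 H
  1 × O (charge -1): no H
  1 × S: 1 H
  Total hydrogens = 17.
Net charge -1.
Molecular formula: C11H17N2O5S-

C11H17N2O5S-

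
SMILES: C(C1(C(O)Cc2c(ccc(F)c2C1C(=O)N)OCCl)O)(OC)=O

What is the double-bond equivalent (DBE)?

Molecular formula from the SMILES: C14H15ClFNO6.
DoU = (2C + 2 + N − H − X)/2 = (2·14 + 2 + 1 − 15 − 2)/2 = 14/2 = 7.
(Structurally: 2 ring(s) + 5 π bond(s) = 7.)

7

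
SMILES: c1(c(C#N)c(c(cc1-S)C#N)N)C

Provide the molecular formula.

C9H7N3S

Heavy atoms from the SMILES: 9 C, 3 N, 1 S.
Implicit hydrogens by atom environment:
  5 × C (aromatic): no H
  2 × C: no H
  2 × N: no H
  1 × C: 3 H
  1 × C (aromatic): 1 H
  1 × N: 2 H
  1 × S: 1 H
  Total hydrogens = 7.
Molecular formula: C9H7N3S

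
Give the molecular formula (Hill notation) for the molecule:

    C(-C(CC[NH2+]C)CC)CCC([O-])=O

Heavy atoms from the SMILES: 10 C, 1 N, 2 O.
Implicit hydrogens by atom environment:
  6 × C: 2 H each → 12
  2 × C: 3 H each → 6
  1 × C: 1 H
  1 × C: no H
  1 × N (charge +1): 2 H
  1 × O: no H
  1 × O (charge -1): no H
  Total hydrogens = 21.
Molecular formula: C10H21NO2

C10H21NO2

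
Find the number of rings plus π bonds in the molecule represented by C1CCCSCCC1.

1

Molecular formula from the SMILES: C7H14S.
DoU = (2C + 2 + N − H − X)/2 = (2·7 + 2 + 0 − 14 − 0)/2 = 2/2 = 1.
(Structurally: 1 ring(s) + 0 π bond(s) = 1.)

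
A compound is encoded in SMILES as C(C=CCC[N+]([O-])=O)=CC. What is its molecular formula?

Heavy atoms from the SMILES: 7 C, 1 N, 2 O.
Implicit hydrogens by atom environment:
  4 × C: 1 H each → 4
  2 × C: 2 H each → 4
  1 × C: 3 H
  1 × N (charge +1): no H
  1 × O: no H
  1 × O (charge -1): no H
  Total hydrogens = 11.
Molecular formula: C7H11NO2

C7H11NO2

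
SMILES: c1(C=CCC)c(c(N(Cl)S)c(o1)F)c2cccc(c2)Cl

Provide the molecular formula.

Heavy atoms from the SMILES: 14 C, 2 Cl, 1 F, 1 N, 1 O, 1 S.
Implicit hydrogens by atom environment:
  6 × C (aromatic): no H
  4 × C (aromatic): 1 H each → 4
  2 × C: 1 H each → 2
  2 × Cl: no H
  1 × C: 3 H
  1 × C: 2 H
  1 × F: no H
  1 × N: no H
  1 × O (aromatic): no H
  1 × S: 1 H
  Total hydrogens = 12.
Molecular formula: C14H12Cl2FNOS

C14H12Cl2FNOS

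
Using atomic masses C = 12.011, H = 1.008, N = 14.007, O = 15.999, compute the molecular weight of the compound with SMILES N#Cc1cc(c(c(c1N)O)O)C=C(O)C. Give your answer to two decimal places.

Molecular formula: C10H10N2O3.
M = 10×12.011 + 10×1.008 + 2×14.007 + 3×15.999 = 206.20 g/mol.

206.20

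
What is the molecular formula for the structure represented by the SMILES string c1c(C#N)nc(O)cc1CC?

Heavy atoms from the SMILES: 8 C, 2 N, 1 O.
Implicit hydrogens by atom environment:
  3 × C (aromatic): no H
  2 × C (aromatic): 1 H each → 2
  1 × C: 3 H
  1 × C: 2 H
  1 × C: no H
  1 × N (aromatic): no H
  1 × N: no H
  1 × O: 1 H
  Total hydrogens = 8.
Molecular formula: C8H8N2O

C8H8N2O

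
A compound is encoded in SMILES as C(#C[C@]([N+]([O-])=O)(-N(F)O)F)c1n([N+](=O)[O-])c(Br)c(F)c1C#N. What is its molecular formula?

Heavy atoms from the SMILES: 1 Br, 8 C, 3 F, 5 N, 5 O.
Implicit hydrogens by atom environment:
  4 × C (aromatic): no H
  4 × C: no H
  3 × F: no H
  2 × N (charge +1): no H
  2 × N: no H
  2 × O: no H
  2 × O (charge -1): no H
  1 × Br: no H
  1 × N (aromatic): no H
  1 × O: 1 H
  Total hydrogens = 1.
Molecular formula: C8HBrF3N5O5

C8HBrF3N5O5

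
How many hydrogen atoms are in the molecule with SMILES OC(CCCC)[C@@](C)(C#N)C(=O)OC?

17

Hydrogens are implicit in SMILES; fill each atom to its normal valence:
  3 × C: 3 H each → 9
  3 × C: 2 H each → 6
  3 × C: no H
  2 × O: no H
  1 × C: 1 H
  1 × N: no H
  1 × O: 1 H
  Total hydrogens = 17.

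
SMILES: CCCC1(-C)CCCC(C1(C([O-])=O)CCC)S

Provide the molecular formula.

Heavy atoms from the SMILES: 14 C, 2 O, 1 S.
Implicit hydrogens by atom environment:
  7 × C: 2 H each → 14
  3 × C: 3 H each → 9
  3 × C: no H
  1 × C: 1 H
  1 × O: no H
  1 × O (charge -1): no H
  1 × S: 1 H
  Total hydrogens = 25.
Net charge -1.
Molecular formula: C14H25O2S-

C14H25O2S-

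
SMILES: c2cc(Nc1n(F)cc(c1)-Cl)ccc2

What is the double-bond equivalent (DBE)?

7

Molecular formula from the SMILES: C10H8ClFN2.
DoU = (2C + 2 + N − H − X)/2 = (2·10 + 2 + 2 − 8 − 2)/2 = 14/2 = 7.
(Structurally: 2 ring(s) + 5 π bond(s) = 7.)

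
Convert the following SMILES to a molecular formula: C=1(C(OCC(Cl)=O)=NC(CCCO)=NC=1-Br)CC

Heavy atoms from the SMILES: 1 Br, 11 C, 1 Cl, 2 N, 3 O.
Implicit hydrogens by atom environment:
  5 × C: 2 H each → 10
  4 × C (aromatic): no H
  2 × N (aromatic): no H
  2 × O: no H
  1 × Br: no H
  1 × C: 3 H
  1 × C: no H
  1 × Cl: no H
  1 × O: 1 H
  Total hydrogens = 14.
Molecular formula: C11H14BrClN2O3

C11H14BrClN2O3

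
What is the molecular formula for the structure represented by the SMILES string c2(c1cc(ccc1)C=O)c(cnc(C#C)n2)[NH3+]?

C13H10N3O+

Heavy atoms from the SMILES: 13 C, 3 N, 1 O.
Implicit hydrogens by atom environment:
  5 × C (aromatic): 1 H each → 5
  5 × C (aromatic): no H
  2 × C: 1 H each → 2
  2 × N (aromatic): no H
  1 × C: no H
  1 × N (charge +1): 3 H
  1 × O: no H
  Total hydrogens = 10.
Net charge +1.
Molecular formula: C13H10N3O+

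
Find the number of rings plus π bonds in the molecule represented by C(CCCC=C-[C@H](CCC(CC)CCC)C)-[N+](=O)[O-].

Molecular formula from the SMILES: C16H31NO2.
DoU = (2C + 2 + N − H − X)/2 = (2·16 + 2 + 1 − 31 − 0)/2 = 4/2 = 2.
(Structurally: 0 ring(s) + 2 π bond(s) = 2.)

2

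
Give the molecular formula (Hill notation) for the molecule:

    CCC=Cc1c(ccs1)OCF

C9H11FOS

Heavy atoms from the SMILES: 9 C, 1 F, 1 O, 1 S.
Implicit hydrogens by atom environment:
  2 × C: 2 H each → 4
  2 × C (aromatic): 1 H each → 2
  2 × C: 1 H each → 2
  2 × C (aromatic): no H
  1 × C: 3 H
  1 × F: no H
  1 × O: no H
  1 × S (aromatic): no H
  Total hydrogens = 11.
Molecular formula: C9H11FOS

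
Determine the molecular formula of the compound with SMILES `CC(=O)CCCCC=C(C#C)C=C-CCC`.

C15H22O

Heavy atoms from the SMILES: 15 C, 1 O.
Implicit hydrogens by atom environment:
  6 × C: 2 H each → 12
  4 × C: 1 H each → 4
  3 × C: no H
  2 × C: 3 H each → 6
  1 × O: no H
  Total hydrogens = 22.
Molecular formula: C15H22O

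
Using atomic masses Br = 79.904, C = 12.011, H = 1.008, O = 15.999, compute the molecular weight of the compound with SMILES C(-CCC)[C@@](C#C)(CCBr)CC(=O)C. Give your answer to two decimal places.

259.19

Molecular formula: C12H19BrO.
M = 1×79.904 + 12×12.011 + 19×1.008 + 1×15.999 = 259.19 g/mol.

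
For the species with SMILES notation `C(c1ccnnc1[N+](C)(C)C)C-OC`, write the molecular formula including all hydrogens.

Heavy atoms from the SMILES: 10 C, 3 N, 1 O.
Implicit hydrogens by atom environment:
  4 × C: 3 H each → 12
  2 × C: 2 H each → 4
  2 × C (aromatic): 1 H each → 2
  2 × C (aromatic): no H
  2 × N (aromatic): no H
  1 × N (charge +1): no H
  1 × O: no H
  Total hydrogens = 18.
Net charge +1.
Molecular formula: C10H18N3O+

C10H18N3O+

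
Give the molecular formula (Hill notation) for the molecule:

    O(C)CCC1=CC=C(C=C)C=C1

C11H14O

Heavy atoms from the SMILES: 11 C, 1 O.
Implicit hydrogens by atom environment:
  4 × C (aromatic): 1 H each → 4
  3 × C: 2 H each → 6
  2 × C (aromatic): no H
  1 × C: 3 H
  1 × C: 1 H
  1 × O: no H
  Total hydrogens = 14.
Molecular formula: C11H14O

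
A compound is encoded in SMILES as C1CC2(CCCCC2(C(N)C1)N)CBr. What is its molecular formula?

Heavy atoms from the SMILES: 1 Br, 11 C, 2 N.
Implicit hydrogens by atom environment:
  8 × C: 2 H each → 16
  2 × C: no H
  2 × N: 2 H each → 4
  1 × Br: no H
  1 × C: 1 H
  Total hydrogens = 21.
Molecular formula: C11H21BrN2

C11H21BrN2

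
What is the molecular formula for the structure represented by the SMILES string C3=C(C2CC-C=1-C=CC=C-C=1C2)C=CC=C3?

Heavy atoms from the SMILES: 16 C.
Implicit hydrogens by atom environment:
  9 × C (aromatic): 1 H each → 9
  3 × C: 2 H each → 6
  3 × C (aromatic): no H
  1 × C: 1 H
  Total hydrogens = 16.
Molecular formula: C16H16

C16H16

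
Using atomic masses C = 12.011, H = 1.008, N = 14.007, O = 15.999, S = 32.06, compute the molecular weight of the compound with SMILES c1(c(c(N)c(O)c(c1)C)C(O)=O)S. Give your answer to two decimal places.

Molecular formula: C8H9NO3S.
M = 8×12.011 + 9×1.008 + 1×14.007 + 3×15.999 + 1×32.06 = 199.22 g/mol.

199.22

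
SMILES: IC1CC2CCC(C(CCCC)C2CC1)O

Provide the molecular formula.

C14H25IO

Heavy atoms from the SMILES: 14 C, 1 I, 1 O.
Implicit hydrogens by atom environment:
  8 × C: 2 H each → 16
  5 × C: 1 H each → 5
  1 × C: 3 H
  1 × I: no H
  1 × O: 1 H
  Total hydrogens = 25.
Molecular formula: C14H25IO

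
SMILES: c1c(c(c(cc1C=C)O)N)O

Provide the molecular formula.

Heavy atoms from the SMILES: 8 C, 1 N, 2 O.
Implicit hydrogens by atom environment:
  4 × C (aromatic): no H
  2 × C (aromatic): 1 H each → 2
  2 × O: 1 H each → 2
  1 × C: 2 H
  1 × C: 1 H
  1 × N: 2 H
  Total hydrogens = 9.
Molecular formula: C8H9NO2

C8H9NO2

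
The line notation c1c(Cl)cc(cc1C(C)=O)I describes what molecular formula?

C8H6ClIO

Heavy atoms from the SMILES: 8 C, 1 Cl, 1 I, 1 O.
Implicit hydrogens by atom environment:
  3 × C (aromatic): 1 H each → 3
  3 × C (aromatic): no H
  1 × C: 3 H
  1 × C: no H
  1 × Cl: no H
  1 × I: no H
  1 × O: no H
  Total hydrogens = 6.
Molecular formula: C8H6ClIO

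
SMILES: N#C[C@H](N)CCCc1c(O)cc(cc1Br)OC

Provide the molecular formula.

C12H15BrN2O2

Heavy atoms from the SMILES: 1 Br, 12 C, 2 N, 2 O.
Implicit hydrogens by atom environment:
  4 × C (aromatic): no H
  3 × C: 2 H each → 6
  2 × C (aromatic): 1 H each → 2
  1 × Br: no H
  1 × C: 3 H
  1 × C: 1 H
  1 × C: no H
  1 × N: 2 H
  1 × N: no H
  1 × O: 1 H
  1 × O: no H
  Total hydrogens = 15.
Molecular formula: C12H15BrN2O2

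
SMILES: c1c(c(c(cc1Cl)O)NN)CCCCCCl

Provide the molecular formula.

C11H16Cl2N2O

Heavy atoms from the SMILES: 11 C, 2 Cl, 2 N, 1 O.
Implicit hydrogens by atom environment:
  5 × C: 2 H each → 10
  4 × C (aromatic): no H
  2 × C (aromatic): 1 H each → 2
  2 × Cl: no H
  1 × N: 2 H
  1 × N: 1 H
  1 × O: 1 H
  Total hydrogens = 16.
Molecular formula: C11H16Cl2N2O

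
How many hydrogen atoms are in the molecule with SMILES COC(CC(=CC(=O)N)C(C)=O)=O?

Hydrogens are implicit in SMILES; fill each atom to its normal valence:
  4 × C: no H
  4 × O: no H
  2 × C: 3 H each → 6
  1 × C: 2 H
  1 × C: 1 H
  1 × N: 2 H
  Total hydrogens = 11.

11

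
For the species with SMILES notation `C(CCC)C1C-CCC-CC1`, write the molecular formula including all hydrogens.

Heavy atoms from the SMILES: 11 C.
Implicit hydrogens by atom environment:
  9 × C: 2 H each → 18
  1 × C: 3 H
  1 × C: 1 H
  Total hydrogens = 22.
Molecular formula: C11H22

C11H22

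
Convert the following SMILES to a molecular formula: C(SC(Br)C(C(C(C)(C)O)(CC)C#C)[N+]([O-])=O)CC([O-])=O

C13H19BrNO5S-

Heavy atoms from the SMILES: 1 Br, 13 C, 1 N, 5 O, 1 S.
Implicit hydrogens by atom environment:
  4 × C: no H
  3 × C: 3 H each → 9
  3 × C: 2 H each → 6
  3 × C: 1 H each → 3
  2 × O: no H
  2 × O (charge -1): no H
  1 × Br: no H
  1 × N (charge +1): no H
  1 × O: 1 H
  1 × S: no H
  Total hydrogens = 19.
Net charge -1.
Molecular formula: C13H19BrNO5S-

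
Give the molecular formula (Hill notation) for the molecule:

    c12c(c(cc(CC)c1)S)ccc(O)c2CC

C14H16OS

Heavy atoms from the SMILES: 14 C, 1 O, 1 S.
Implicit hydrogens by atom environment:
  6 × C (aromatic): no H
  4 × C (aromatic): 1 H each → 4
  2 × C: 3 H each → 6
  2 × C: 2 H each → 4
  1 × O: 1 H
  1 × S: 1 H
  Total hydrogens = 16.
Molecular formula: C14H16OS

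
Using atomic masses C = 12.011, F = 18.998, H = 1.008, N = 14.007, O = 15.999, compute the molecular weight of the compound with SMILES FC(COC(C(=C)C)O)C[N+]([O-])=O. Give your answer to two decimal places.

Molecular formula: C7H12FNO4.
M = 7×12.011 + 1×18.998 + 12×1.008 + 1×14.007 + 4×15.999 = 193.17 g/mol.

193.17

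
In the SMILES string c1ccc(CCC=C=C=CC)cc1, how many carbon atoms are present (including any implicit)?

13

The symbol for carbon appears 13 times in the SMILES. Lowercase c denotes aromatic carbon and counts toward C.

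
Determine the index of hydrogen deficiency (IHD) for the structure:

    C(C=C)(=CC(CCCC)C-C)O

2

Molecular formula from the SMILES: C11H20O.
DoU = (2C + 2 + N − H − X)/2 = (2·11 + 2 + 0 − 20 − 0)/2 = 4/2 = 2.
(Structurally: 0 ring(s) + 2 π bond(s) = 2.)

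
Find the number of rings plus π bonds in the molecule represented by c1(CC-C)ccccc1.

Molecular formula from the SMILES: C9H12.
DoU = (2C + 2 + N − H − X)/2 = (2·9 + 2 + 0 − 12 − 0)/2 = 8/2 = 4.
(Structurally: 1 ring(s) + 3 π bond(s) = 4.)

4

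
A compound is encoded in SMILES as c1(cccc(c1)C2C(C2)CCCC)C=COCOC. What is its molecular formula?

Heavy atoms from the SMILES: 17 C, 2 O.
Implicit hydrogens by atom environment:
  5 × C: 2 H each → 10
  4 × C: 1 H each → 4
  4 × C (aromatic): 1 H each → 4
  2 × C: 3 H each → 6
  2 × C (aromatic): no H
  2 × O: no H
  Total hydrogens = 24.
Molecular formula: C17H24O2

C17H24O2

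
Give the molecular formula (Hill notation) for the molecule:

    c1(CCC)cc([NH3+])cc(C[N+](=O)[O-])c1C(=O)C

Heavy atoms from the SMILES: 12 C, 2 N, 3 O.
Implicit hydrogens by atom environment:
  4 × C (aromatic): no H
  3 × C: 2 H each → 6
  2 × C: 3 H each → 6
  2 × C (aromatic): 1 H each → 2
  2 × O: no H
  1 × C: no H
  1 × N (charge +1): 3 H
  1 × N (charge +1): no H
  1 × O (charge -1): no H
  Total hydrogens = 17.
Net charge +1.
Molecular formula: C12H17N2O3+

C12H17N2O3+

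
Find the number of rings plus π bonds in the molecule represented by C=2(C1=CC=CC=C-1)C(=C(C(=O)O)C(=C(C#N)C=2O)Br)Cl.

11

Molecular formula from the SMILES: C14H7BrClNO3.
DoU = (2C + 2 + N − H − X)/2 = (2·14 + 2 + 1 − 7 − 2)/2 = 22/2 = 11.
(Structurally: 2 ring(s) + 9 π bond(s) = 11.)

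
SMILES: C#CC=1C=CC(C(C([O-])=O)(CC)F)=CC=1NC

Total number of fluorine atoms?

The symbol for fluorine appears 1 time in the SMILES.

1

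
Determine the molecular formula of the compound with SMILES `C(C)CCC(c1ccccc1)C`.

C12H18

Heavy atoms from the SMILES: 12 C.
Implicit hydrogens by atom environment:
  5 × C (aromatic): 1 H each → 5
  3 × C: 2 H each → 6
  2 × C: 3 H each → 6
  1 × C: 1 H
  1 × C (aromatic): no H
  Total hydrogens = 18.
Molecular formula: C12H18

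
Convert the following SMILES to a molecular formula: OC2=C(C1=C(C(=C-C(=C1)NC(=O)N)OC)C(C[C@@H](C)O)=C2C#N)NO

Heavy atoms from the SMILES: 16 C, 4 N, 5 O.
Implicit hydrogens by atom environment:
  8 × C (aromatic): no H
  3 × O: 1 H each → 3
  2 × C: 3 H each → 6
  2 × C (aromatic): 1 H each → 2
  2 × C: no H
  2 × N: 1 H each → 2
  2 × O: no H
  1 × C: 2 H
  1 × C: 1 H
  1 × N: 2 H
  1 × N: no H
  Total hydrogens = 18.
Molecular formula: C16H18N4O5

C16H18N4O5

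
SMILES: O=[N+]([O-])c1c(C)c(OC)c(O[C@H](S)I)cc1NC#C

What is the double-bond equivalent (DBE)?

Molecular formula from the SMILES: C11H11IN2O4S.
DoU = (2C + 2 + N − H − X)/2 = (2·11 + 2 + 2 − 11 − 1)/2 = 14/2 = 7.
(Structurally: 1 ring(s) + 6 π bond(s) = 7.)

7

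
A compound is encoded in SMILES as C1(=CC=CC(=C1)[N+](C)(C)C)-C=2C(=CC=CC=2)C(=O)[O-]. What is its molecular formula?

C16H17NO2

Heavy atoms from the SMILES: 16 C, 1 N, 2 O.
Implicit hydrogens by atom environment:
  8 × C (aromatic): 1 H each → 8
  4 × C (aromatic): no H
  3 × C: 3 H each → 9
  1 × C: no H
  1 × N (charge +1): no H
  1 × O: no H
  1 × O (charge -1): no H
  Total hydrogens = 17.
Molecular formula: C16H17NO2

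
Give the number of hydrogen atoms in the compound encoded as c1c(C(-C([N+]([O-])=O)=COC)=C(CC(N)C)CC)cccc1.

Hydrogens are implicit in SMILES; fill each atom to its normal valence:
  5 × C (aromatic): 1 H each → 5
  3 × C: 3 H each → 9
  3 × C: no H
  2 × C: 2 H each → 4
  2 × C: 1 H each → 2
  2 × O: no H
  1 × C (aromatic): no H
  1 × N: 2 H
  1 × N (charge +1): no H
  1 × O (charge -1): no H
  Total hydrogens = 22.

22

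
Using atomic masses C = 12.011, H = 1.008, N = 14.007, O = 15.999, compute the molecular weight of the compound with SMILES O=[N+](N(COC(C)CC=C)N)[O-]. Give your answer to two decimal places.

Molecular formula: C6H13N3O3.
M = 6×12.011 + 13×1.008 + 3×14.007 + 3×15.999 = 175.19 g/mol.

175.19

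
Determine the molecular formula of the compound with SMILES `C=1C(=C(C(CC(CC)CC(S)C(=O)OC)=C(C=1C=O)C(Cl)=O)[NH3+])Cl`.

Heavy atoms from the SMILES: 16 C, 2 Cl, 1 N, 4 O, 1 S.
Implicit hydrogens by atom environment:
  5 × C (aromatic): no H
  4 × O: no H
  3 × C: 2 H each → 6
  3 × C: 1 H each → 3
  2 × C: 3 H each → 6
  2 × C: no H
  2 × Cl: no H
  1 × C (aromatic): 1 H
  1 × N (charge +1): 3 H
  1 × S: 1 H
  Total hydrogens = 20.
Net charge +1.
Molecular formula: C16H20Cl2NO4S+

C16H20Cl2NO4S+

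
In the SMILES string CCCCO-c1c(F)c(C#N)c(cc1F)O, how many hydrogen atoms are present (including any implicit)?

11

Hydrogens are implicit in SMILES; fill each atom to its normal valence:
  5 × C (aromatic): no H
  3 × C: 2 H each → 6
  2 × F: no H
  1 × C: 3 H
  1 × C (aromatic): 1 H
  1 × C: no H
  1 × N: no H
  1 × O: 1 H
  1 × O: no H
  Total hydrogens = 11.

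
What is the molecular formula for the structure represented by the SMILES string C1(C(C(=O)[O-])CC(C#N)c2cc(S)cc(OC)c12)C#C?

C15H12NO3S-

Heavy atoms from the SMILES: 15 C, 1 N, 3 O, 1 S.
Implicit hydrogens by atom environment:
  4 × C: 1 H each → 4
  4 × C (aromatic): no H
  3 × C: no H
  2 × C (aromatic): 1 H each → 2
  2 × O: no H
  1 × C: 3 H
  1 × C: 2 H
  1 × N: no H
  1 × O (charge -1): no H
  1 × S: 1 H
  Total hydrogens = 12.
Net charge -1.
Molecular formula: C15H12NO3S-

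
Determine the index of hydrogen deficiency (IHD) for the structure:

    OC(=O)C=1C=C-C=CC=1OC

5

Molecular formula from the SMILES: C8H8O3.
DoU = (2C + 2 + N − H − X)/2 = (2·8 + 2 + 0 − 8 − 0)/2 = 10/2 = 5.
(Structurally: 1 ring(s) + 4 π bond(s) = 5.)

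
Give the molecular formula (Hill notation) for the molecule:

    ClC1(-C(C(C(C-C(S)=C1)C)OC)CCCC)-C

Heavy atoms from the SMILES: 14 C, 1 Cl, 1 O, 1 S.
Implicit hydrogens by atom environment:
  4 × C: 3 H each → 12
  4 × C: 2 H each → 8
  4 × C: 1 H each → 4
  2 × C: no H
  1 × Cl: no H
  1 × O: no H
  1 × S: 1 H
  Total hydrogens = 25.
Molecular formula: C14H25ClOS

C14H25ClOS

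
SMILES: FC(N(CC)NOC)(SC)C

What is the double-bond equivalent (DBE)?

0

Molecular formula from the SMILES: C6H15FN2OS.
DoU = (2C + 2 + N − H − X)/2 = (2·6 + 2 + 2 − 15 − 1)/2 = 0/2 = 0.
(Structurally: 0 ring(s) + 0 π bond(s) = 0.)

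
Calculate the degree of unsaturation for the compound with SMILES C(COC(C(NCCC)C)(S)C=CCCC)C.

1

Molecular formula from the SMILES: C14H29NOS.
DoU = (2C + 2 + N − H − X)/2 = (2·14 + 2 + 1 − 29 − 0)/2 = 2/2 = 1.
(Structurally: 0 ring(s) + 1 π bond(s) = 1.)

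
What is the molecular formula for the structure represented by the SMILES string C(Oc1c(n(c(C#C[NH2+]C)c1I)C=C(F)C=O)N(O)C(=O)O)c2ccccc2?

C18H16FIN3O5+

Heavy atoms from the SMILES: 18 C, 1 F, 1 I, 3 N, 5 O.
Implicit hydrogens by atom environment:
  5 × C (aromatic): 1 H each → 5
  5 × C (aromatic): no H
  4 × C: no H
  3 × O: no H
  2 × C: 1 H each → 2
  2 × O: 1 H each → 2
  1 × C: 3 H
  1 × C: 2 H
  1 × F: no H
  1 × I: no H
  1 × N (charge +1): 2 H
  1 × N (aromatic): no H
  1 × N: no H
  Total hydrogens = 16.
Net charge +1.
Molecular formula: C18H16FIN3O5+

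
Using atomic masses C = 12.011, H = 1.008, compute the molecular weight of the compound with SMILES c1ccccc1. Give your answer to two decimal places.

Molecular formula: C6H6.
M = 6×12.011 + 6×1.008 = 78.11 g/mol.

78.11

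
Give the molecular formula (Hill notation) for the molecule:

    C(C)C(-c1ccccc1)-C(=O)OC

Heavy atoms from the SMILES: 11 C, 2 O.
Implicit hydrogens by atom environment:
  5 × C (aromatic): 1 H each → 5
  2 × C: 3 H each → 6
  2 × O: no H
  1 × C: 2 H
  1 × C: 1 H
  1 × C: no H
  1 × C (aromatic): no H
  Total hydrogens = 14.
Molecular formula: C11H14O2

C11H14O2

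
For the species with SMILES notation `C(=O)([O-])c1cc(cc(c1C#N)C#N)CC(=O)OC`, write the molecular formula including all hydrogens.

C12H7N2O4-

Heavy atoms from the SMILES: 12 C, 2 N, 4 O.
Implicit hydrogens by atom environment:
  4 × C (aromatic): no H
  4 × C: no H
  3 × O: no H
  2 × C (aromatic): 1 H each → 2
  2 × N: no H
  1 × C: 3 H
  1 × C: 2 H
  1 × O (charge -1): no H
  Total hydrogens = 7.
Net charge -1.
Molecular formula: C12H7N2O4-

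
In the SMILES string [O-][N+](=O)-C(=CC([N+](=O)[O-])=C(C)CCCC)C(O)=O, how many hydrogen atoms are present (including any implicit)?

14

Hydrogens are implicit in SMILES; fill each atom to its normal valence:
  4 × C: no H
  3 × C: 2 H each → 6
  3 × O: no H
  2 × C: 3 H each → 6
  2 × N (charge +1): no H
  2 × O (charge -1): no H
  1 × C: 1 H
  1 × O: 1 H
  Total hydrogens = 14.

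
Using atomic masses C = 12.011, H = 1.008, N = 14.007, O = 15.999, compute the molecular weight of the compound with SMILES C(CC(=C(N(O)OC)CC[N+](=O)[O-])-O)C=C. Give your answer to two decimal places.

232.24

Molecular formula: C9H16N2O5.
M = 9×12.011 + 16×1.008 + 2×14.007 + 5×15.999 = 232.24 g/mol.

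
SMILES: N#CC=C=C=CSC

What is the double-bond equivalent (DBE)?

Molecular formula from the SMILES: C6H5NS.
DoU = (2C + 2 + N − H − X)/2 = (2·6 + 2 + 1 − 5 − 0)/2 = 10/2 = 5.
(Structurally: 0 ring(s) + 5 π bond(s) = 5.)

5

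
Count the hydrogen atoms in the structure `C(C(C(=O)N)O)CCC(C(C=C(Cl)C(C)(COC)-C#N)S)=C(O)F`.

22

Hydrogens are implicit in SMILES; fill each atom to its normal valence:
  6 × C: no H
  4 × C: 2 H each → 8
  3 × C: 1 H each → 3
  2 × C: 3 H each → 6
  2 × O: 1 H each → 2
  2 × O: no H
  1 × Cl: no H
  1 × F: no H
  1 × N: 2 H
  1 × N: no H
  1 × S: 1 H
  Total hydrogens = 22.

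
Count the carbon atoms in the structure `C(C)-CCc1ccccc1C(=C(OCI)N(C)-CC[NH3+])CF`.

17

The symbol for carbon appears 17 times in the SMILES. Lowercase c denotes aromatic carbon and counts toward C.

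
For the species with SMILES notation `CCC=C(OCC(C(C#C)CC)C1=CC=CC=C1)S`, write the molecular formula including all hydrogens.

C17H22OS

Heavy atoms from the SMILES: 17 C, 1 O, 1 S.
Implicit hydrogens by atom environment:
  5 × C (aromatic): 1 H each → 5
  4 × C: 1 H each → 4
  3 × C: 2 H each → 6
  2 × C: 3 H each → 6
  2 × C: no H
  1 × C (aromatic): no H
  1 × O: no H
  1 × S: 1 H
  Total hydrogens = 22.
Molecular formula: C17H22OS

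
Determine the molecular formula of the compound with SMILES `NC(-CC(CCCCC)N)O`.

Heavy atoms from the SMILES: 8 C, 2 N, 1 O.
Implicit hydrogens by atom environment:
  5 × C: 2 H each → 10
  2 × C: 1 H each → 2
  2 × N: 2 H each → 4
  1 × C: 3 H
  1 × O: 1 H
  Total hydrogens = 20.
Molecular formula: C8H20N2O

C8H20N2O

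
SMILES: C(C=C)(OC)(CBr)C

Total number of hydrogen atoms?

11

Hydrogens are implicit in SMILES; fill each atom to its normal valence:
  2 × C: 3 H each → 6
  2 × C: 2 H each → 4
  1 × Br: no H
  1 × C: 1 H
  1 × C: no H
  1 × O: no H
  Total hydrogens = 11.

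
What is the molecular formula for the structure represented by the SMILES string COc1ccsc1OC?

Heavy atoms from the SMILES: 6 C, 2 O, 1 S.
Implicit hydrogens by atom environment:
  2 × C: 3 H each → 6
  2 × C (aromatic): 1 H each → 2
  2 × C (aromatic): no H
  2 × O: no H
  1 × S (aromatic): no H
  Total hydrogens = 8.
Molecular formula: C6H8O2S

C6H8O2S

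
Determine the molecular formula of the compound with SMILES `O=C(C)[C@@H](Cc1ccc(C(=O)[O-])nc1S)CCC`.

Heavy atoms from the SMILES: 13 C, 1 N, 3 O, 1 S.
Implicit hydrogens by atom environment:
  3 × C: 2 H each → 6
  3 × C (aromatic): no H
  2 × C: 3 H each → 6
  2 × C (aromatic): 1 H each → 2
  2 × C: no H
  2 × O: no H
  1 × C: 1 H
  1 × N (aromatic): no H
  1 × O (charge -1): no H
  1 × S: 1 H
  Total hydrogens = 16.
Net charge -1.
Molecular formula: C13H16NO3S-

C13H16NO3S-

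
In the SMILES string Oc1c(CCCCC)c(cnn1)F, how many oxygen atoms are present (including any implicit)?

1

The symbol for oxygen appears 1 time in the SMILES.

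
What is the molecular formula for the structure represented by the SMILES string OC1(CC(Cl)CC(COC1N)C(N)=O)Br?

C8H14BrClN2O3

Heavy atoms from the SMILES: 1 Br, 8 C, 1 Cl, 2 N, 3 O.
Implicit hydrogens by atom environment:
  3 × C: 2 H each → 6
  3 × C: 1 H each → 3
  2 × C: no H
  2 × N: 2 H each → 4
  2 × O: no H
  1 × Br: no H
  1 × Cl: no H
  1 × O: 1 H
  Total hydrogens = 14.
Molecular formula: C8H14BrClN2O3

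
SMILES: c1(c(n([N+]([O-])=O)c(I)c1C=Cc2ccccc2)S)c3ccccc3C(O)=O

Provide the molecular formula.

C19H13IN2O4S

Heavy atoms from the SMILES: 19 C, 1 I, 2 N, 4 O, 1 S.
Implicit hydrogens by atom environment:
  9 × C (aromatic): 1 H each → 9
  7 × C (aromatic): no H
  2 × C: 1 H each → 2
  2 × O: no H
  1 × C: no H
  1 × I: no H
  1 × N (aromatic): no H
  1 × N (charge +1): no H
  1 × O: 1 H
  1 × O (charge -1): no H
  1 × S: 1 H
  Total hydrogens = 13.
Molecular formula: C19H13IN2O4S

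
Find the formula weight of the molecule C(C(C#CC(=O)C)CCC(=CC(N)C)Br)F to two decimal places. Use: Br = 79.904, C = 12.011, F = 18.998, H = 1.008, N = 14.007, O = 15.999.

Molecular formula: C12H17BrFNO.
M = 1×79.904 + 12×12.011 + 1×18.998 + 17×1.008 + 1×14.007 + 1×15.999 = 290.18 g/mol.

290.18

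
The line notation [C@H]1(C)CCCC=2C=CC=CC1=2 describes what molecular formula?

C11H14

Heavy atoms from the SMILES: 11 C.
Implicit hydrogens by atom environment:
  4 × C (aromatic): 1 H each → 4
  3 × C: 2 H each → 6
  2 × C (aromatic): no H
  1 × C: 3 H
  1 × C: 1 H
  Total hydrogens = 14.
Molecular formula: C11H14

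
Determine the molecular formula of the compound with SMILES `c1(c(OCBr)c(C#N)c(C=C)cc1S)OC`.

Heavy atoms from the SMILES: 1 Br, 11 C, 1 N, 2 O, 1 S.
Implicit hydrogens by atom environment:
  5 × C (aromatic): no H
  2 × C: 2 H each → 4
  2 × O: no H
  1 × Br: no H
  1 × C: 3 H
  1 × C (aromatic): 1 H
  1 × C: 1 H
  1 × C: no H
  1 × N: no H
  1 × S: 1 H
  Total hydrogens = 10.
Molecular formula: C11H10BrNO2S

C11H10BrNO2S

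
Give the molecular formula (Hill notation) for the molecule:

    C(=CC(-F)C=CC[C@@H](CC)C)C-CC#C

Heavy atoms from the SMILES: 14 C, 1 F.
Implicit hydrogens by atom environment:
  7 × C: 1 H each → 7
  4 × C: 2 H each → 8
  2 × C: 3 H each → 6
  1 × C: no H
  1 × F: no H
  Total hydrogens = 21.
Molecular formula: C14H21F

C14H21F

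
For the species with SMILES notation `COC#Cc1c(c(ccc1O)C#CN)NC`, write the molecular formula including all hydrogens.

C12H12N2O2

Heavy atoms from the SMILES: 12 C, 2 N, 2 O.
Implicit hydrogens by atom environment:
  4 × C (aromatic): no H
  4 × C: no H
  2 × C: 3 H each → 6
  2 × C (aromatic): 1 H each → 2
  1 × N: 2 H
  1 × N: 1 H
  1 × O: 1 H
  1 × O: no H
  Total hydrogens = 12.
Molecular formula: C12H12N2O2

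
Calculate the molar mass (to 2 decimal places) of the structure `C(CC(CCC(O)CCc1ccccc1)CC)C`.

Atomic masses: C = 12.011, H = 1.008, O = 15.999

Molecular formula: C17H28O.
M = 17×12.011 + 28×1.008 + 1×15.999 = 248.41 g/mol.

248.41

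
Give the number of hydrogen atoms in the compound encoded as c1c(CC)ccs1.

8

Hydrogens are implicit in SMILES; fill each atom to its normal valence:
  3 × C (aromatic): 1 H each → 3
  1 × C: 3 H
  1 × C: 2 H
  1 × C (aromatic): no H
  1 × S (aromatic): no H
  Total hydrogens = 8.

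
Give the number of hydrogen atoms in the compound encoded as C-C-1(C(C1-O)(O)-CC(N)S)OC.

Hydrogens are implicit in SMILES; fill each atom to its normal valence:
  2 × C: 3 H each → 6
  2 × C: 1 H each → 2
  2 × C: no H
  2 × O: 1 H each → 2
  1 × C: 2 H
  1 × N: 2 H
  1 × O: no H
  1 × S: 1 H
  Total hydrogens = 15.

15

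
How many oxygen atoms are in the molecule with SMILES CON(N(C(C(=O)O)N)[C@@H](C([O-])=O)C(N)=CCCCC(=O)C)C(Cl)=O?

7

The symbol for oxygen appears 7 times in the SMILES.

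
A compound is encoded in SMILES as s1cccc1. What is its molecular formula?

C4H4S

Heavy atoms from the SMILES: 4 C, 1 S.
Implicit hydrogens by atom environment:
  4 × C (aromatic): 1 H each → 4
  1 × S (aromatic): no H
  Total hydrogens = 4.
Molecular formula: C4H4S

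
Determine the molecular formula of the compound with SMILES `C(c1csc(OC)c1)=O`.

Heavy atoms from the SMILES: 6 C, 2 O, 1 S.
Implicit hydrogens by atom environment:
  2 × C (aromatic): 1 H each → 2
  2 × C (aromatic): no H
  2 × O: no H
  1 × C: 3 H
  1 × C: 1 H
  1 × S (aromatic): no H
  Total hydrogens = 6.
Molecular formula: C6H6O2S

C6H6O2S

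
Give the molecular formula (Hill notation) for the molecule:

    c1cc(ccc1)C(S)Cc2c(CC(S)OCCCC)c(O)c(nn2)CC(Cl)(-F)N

Heavy atoms from the SMILES: 20 C, 1 Cl, 1 F, 3 N, 2 O, 2 S.
Implicit hydrogens by atom environment:
  6 × C: 2 H each → 12
  5 × C (aromatic): 1 H each → 5
  5 × C (aromatic): no H
  2 × C: 1 H each → 2
  2 × N (aromatic): no H
  2 × S: 1 H each → 2
  1 × C: 3 H
  1 × C: no H
  1 × Cl: no H
  1 × F: no H
  1 × N: 2 H
  1 × O: 1 H
  1 × O: no H
  Total hydrogens = 27.
Molecular formula: C20H27ClFN3O2S2

C20H27ClFN3O2S2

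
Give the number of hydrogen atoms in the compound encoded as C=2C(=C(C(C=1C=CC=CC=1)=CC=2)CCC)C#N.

15

Hydrogens are implicit in SMILES; fill each atom to its normal valence:
  8 × C (aromatic): 1 H each → 8
  4 × C (aromatic): no H
  2 × C: 2 H each → 4
  1 × C: 3 H
  1 × C: no H
  1 × N: no H
  Total hydrogens = 15.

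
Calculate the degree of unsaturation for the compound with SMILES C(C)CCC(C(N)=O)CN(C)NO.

Molecular formula from the SMILES: C8H19N3O2.
DoU = (2C + 2 + N − H − X)/2 = (2·8 + 2 + 3 − 19 − 0)/2 = 2/2 = 1.
(Structurally: 0 ring(s) + 1 π bond(s) = 1.)

1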